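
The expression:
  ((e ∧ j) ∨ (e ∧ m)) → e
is always true.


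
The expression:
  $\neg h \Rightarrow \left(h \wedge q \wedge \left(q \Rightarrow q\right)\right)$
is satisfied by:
  {h: True}


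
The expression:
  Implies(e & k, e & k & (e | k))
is always true.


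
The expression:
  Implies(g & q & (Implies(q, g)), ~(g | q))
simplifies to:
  ~g | ~q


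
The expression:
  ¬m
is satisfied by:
  {m: False}


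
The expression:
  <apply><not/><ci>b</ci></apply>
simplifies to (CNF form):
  <apply><not/><ci>b</ci></apply>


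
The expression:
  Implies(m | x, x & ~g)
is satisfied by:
  {g: False, m: False, x: False}
  {x: True, g: False, m: False}
  {x: True, m: True, g: False}
  {g: True, x: False, m: False}


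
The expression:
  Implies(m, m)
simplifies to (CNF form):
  True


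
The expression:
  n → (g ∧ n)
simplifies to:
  g ∨ ¬n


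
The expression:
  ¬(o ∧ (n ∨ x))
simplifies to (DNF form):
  (¬n ∧ ¬x) ∨ ¬o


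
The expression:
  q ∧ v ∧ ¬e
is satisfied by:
  {q: True, v: True, e: False}


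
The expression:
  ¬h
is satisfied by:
  {h: False}


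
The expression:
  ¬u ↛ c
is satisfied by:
  {c: True, u: False}
  {u: False, c: False}
  {u: True, c: True}


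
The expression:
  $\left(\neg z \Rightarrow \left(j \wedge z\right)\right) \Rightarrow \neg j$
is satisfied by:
  {z: False, j: False}
  {j: True, z: False}
  {z: True, j: False}


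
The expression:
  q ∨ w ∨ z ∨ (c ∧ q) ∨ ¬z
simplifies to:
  True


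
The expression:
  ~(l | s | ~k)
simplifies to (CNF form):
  k & ~l & ~s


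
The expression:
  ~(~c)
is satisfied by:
  {c: True}


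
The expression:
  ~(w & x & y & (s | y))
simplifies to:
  ~w | ~x | ~y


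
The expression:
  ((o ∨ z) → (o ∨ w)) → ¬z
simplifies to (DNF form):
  (¬o ∧ ¬w) ∨ ¬z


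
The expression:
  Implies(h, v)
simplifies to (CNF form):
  v | ~h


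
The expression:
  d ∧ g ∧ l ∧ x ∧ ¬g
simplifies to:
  False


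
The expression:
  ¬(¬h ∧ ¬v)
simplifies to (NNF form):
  h ∨ v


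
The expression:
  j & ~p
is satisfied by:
  {j: True, p: False}


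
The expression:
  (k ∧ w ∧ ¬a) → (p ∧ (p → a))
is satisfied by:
  {a: True, w: False, k: False}
  {w: False, k: False, a: False}
  {a: True, k: True, w: False}
  {k: True, w: False, a: False}
  {a: True, w: True, k: False}
  {w: True, a: False, k: False}
  {a: True, k: True, w: True}


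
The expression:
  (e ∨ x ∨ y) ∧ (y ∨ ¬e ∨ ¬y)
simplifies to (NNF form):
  e ∨ x ∨ y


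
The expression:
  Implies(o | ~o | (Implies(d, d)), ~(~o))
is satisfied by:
  {o: True}


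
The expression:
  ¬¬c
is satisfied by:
  {c: True}


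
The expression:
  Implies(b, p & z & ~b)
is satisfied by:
  {b: False}


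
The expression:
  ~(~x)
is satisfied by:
  {x: True}


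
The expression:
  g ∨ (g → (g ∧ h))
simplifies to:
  True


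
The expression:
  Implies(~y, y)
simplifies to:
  y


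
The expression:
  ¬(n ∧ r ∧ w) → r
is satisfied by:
  {r: True}


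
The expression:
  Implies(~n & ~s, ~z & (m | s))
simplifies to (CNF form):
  (m | n | s) & (n | s | ~z)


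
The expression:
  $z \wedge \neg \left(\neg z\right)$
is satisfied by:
  {z: True}


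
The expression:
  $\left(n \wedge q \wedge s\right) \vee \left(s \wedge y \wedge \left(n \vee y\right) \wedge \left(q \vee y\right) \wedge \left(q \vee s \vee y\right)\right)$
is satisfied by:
  {n: True, y: True, s: True, q: True}
  {n: True, y: True, s: True, q: False}
  {y: True, s: True, q: True, n: False}
  {y: True, s: True, q: False, n: False}
  {n: True, s: True, q: True, y: False}


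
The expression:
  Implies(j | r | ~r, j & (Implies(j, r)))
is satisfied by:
  {r: True, j: True}


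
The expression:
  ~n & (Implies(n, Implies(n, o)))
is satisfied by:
  {n: False}


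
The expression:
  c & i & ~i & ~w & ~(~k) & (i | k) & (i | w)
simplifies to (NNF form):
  False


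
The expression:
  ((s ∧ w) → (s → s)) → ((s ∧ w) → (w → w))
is always true.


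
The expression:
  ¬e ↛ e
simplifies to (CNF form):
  True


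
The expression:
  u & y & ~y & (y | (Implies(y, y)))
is never true.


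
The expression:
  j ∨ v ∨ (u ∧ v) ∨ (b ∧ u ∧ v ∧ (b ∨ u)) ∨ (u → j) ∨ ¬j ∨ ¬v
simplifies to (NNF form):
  True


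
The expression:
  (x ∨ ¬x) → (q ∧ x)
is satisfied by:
  {x: True, q: True}


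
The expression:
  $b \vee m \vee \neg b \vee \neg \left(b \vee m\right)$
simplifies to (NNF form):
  $\text{True}$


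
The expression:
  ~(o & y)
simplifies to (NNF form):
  ~o | ~y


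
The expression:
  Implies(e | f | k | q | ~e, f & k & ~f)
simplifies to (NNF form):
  False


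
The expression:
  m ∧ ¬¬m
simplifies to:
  m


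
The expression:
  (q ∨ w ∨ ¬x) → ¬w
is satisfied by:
  {w: False}


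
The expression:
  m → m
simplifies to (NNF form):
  True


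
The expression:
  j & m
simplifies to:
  j & m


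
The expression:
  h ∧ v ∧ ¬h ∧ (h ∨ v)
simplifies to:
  False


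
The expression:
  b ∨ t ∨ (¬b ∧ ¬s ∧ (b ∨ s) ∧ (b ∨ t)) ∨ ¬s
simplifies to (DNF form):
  b ∨ t ∨ ¬s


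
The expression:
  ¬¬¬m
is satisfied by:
  {m: False}


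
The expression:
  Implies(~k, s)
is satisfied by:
  {k: True, s: True}
  {k: True, s: False}
  {s: True, k: False}


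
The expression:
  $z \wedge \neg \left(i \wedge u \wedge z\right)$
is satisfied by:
  {z: True, u: False, i: False}
  {z: True, i: True, u: False}
  {z: True, u: True, i: False}


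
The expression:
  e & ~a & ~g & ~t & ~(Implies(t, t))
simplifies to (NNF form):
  False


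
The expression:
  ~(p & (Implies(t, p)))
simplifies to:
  ~p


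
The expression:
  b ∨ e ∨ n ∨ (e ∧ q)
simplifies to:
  b ∨ e ∨ n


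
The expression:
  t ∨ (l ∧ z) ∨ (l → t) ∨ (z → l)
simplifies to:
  True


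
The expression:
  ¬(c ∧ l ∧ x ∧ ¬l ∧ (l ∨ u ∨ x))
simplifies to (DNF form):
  True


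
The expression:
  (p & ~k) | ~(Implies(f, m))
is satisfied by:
  {p: True, f: True, m: False, k: False}
  {p: True, m: False, k: False, f: False}
  {f: True, m: False, k: False, p: False}
  {p: True, f: True, k: True, m: False}
  {f: True, k: True, m: False, p: False}
  {f: True, p: True, m: True, k: False}
  {p: True, m: True, k: False, f: False}


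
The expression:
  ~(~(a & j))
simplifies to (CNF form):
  a & j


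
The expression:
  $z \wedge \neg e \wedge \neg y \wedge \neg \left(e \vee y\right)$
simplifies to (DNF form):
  $z \wedge \neg e \wedge \neg y$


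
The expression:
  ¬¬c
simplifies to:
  c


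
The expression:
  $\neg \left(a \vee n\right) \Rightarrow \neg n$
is always true.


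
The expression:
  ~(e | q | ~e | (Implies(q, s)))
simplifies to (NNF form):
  False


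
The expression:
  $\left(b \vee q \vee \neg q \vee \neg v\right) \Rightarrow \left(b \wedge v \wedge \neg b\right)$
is never true.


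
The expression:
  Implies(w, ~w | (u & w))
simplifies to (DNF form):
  u | ~w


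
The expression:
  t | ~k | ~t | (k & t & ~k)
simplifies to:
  True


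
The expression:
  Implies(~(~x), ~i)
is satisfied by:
  {x: False, i: False}
  {i: True, x: False}
  {x: True, i: False}


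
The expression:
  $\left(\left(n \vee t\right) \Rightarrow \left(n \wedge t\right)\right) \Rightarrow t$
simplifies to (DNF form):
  $n \vee t$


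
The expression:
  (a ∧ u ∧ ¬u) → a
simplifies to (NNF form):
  True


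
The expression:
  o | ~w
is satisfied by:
  {o: True, w: False}
  {w: False, o: False}
  {w: True, o: True}


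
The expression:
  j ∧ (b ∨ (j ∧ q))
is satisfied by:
  {j: True, b: True, q: True}
  {j: True, b: True, q: False}
  {j: True, q: True, b: False}


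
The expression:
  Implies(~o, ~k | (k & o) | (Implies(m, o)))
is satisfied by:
  {o: True, k: False, m: False}
  {k: False, m: False, o: False}
  {m: True, o: True, k: False}
  {m: True, k: False, o: False}
  {o: True, k: True, m: False}
  {k: True, o: False, m: False}
  {m: True, k: True, o: True}


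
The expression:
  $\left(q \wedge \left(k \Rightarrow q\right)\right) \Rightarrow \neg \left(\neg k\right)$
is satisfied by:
  {k: True, q: False}
  {q: False, k: False}
  {q: True, k: True}


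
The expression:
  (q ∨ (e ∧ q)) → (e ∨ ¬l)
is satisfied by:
  {e: True, l: False, q: False}
  {l: False, q: False, e: False}
  {q: True, e: True, l: False}
  {q: True, l: False, e: False}
  {e: True, l: True, q: False}
  {l: True, e: False, q: False}
  {q: True, l: True, e: True}


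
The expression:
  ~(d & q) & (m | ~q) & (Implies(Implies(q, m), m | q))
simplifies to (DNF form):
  (m & ~d) | (m & ~q)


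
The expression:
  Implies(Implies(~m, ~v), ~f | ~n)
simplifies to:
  ~f | ~n | (v & ~m)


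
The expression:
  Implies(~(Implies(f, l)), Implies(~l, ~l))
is always true.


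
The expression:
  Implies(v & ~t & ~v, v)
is always true.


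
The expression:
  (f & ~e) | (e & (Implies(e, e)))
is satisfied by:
  {e: True, f: True}
  {e: True, f: False}
  {f: True, e: False}


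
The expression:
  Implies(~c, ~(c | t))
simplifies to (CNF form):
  c | ~t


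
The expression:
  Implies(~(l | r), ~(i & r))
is always true.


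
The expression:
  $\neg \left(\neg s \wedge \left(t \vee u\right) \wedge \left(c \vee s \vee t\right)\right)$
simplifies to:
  $s \vee \left(\neg c \wedge \neg t\right) \vee \left(\neg t \wedge \neg u\right)$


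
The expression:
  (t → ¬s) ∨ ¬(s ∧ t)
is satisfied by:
  {s: False, t: False}
  {t: True, s: False}
  {s: True, t: False}


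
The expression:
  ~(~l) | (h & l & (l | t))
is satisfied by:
  {l: True}


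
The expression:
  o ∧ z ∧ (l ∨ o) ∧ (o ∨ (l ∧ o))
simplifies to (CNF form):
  o ∧ z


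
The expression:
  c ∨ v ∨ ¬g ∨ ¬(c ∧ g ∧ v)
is always true.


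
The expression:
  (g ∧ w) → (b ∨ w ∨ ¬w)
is always true.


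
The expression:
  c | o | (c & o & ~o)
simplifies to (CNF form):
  c | o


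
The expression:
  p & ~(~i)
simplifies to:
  i & p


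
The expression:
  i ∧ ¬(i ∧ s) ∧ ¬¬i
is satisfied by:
  {i: True, s: False}


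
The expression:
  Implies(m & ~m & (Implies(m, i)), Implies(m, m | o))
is always true.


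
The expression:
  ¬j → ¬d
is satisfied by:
  {j: True, d: False}
  {d: False, j: False}
  {d: True, j: True}


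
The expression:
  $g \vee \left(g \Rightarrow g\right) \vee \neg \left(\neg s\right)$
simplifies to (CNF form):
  $\text{True}$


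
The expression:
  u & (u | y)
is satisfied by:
  {u: True}


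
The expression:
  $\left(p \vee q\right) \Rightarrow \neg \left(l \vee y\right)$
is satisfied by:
  {p: False, y: False, l: False, q: False}
  {q: True, p: False, y: False, l: False}
  {l: True, p: False, y: False, q: False}
  {y: True, l: False, p: False, q: False}
  {l: True, y: True, p: False, q: False}
  {p: True, l: False, y: False, q: False}
  {q: True, p: True, l: False, y: False}


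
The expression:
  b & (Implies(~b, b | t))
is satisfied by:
  {b: True}


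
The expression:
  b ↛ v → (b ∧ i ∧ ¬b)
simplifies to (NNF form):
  v ∨ ¬b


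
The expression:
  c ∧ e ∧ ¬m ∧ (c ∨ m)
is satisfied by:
  {c: True, e: True, m: False}


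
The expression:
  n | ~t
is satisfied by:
  {n: True, t: False}
  {t: False, n: False}
  {t: True, n: True}


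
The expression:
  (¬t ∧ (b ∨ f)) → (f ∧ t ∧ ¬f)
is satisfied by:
  {t: True, b: False, f: False}
  {f: True, t: True, b: False}
  {t: True, b: True, f: False}
  {f: True, t: True, b: True}
  {f: False, b: False, t: False}


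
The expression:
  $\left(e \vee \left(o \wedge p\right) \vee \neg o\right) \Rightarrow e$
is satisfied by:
  {o: True, e: True, p: False}
  {e: True, p: False, o: False}
  {o: True, e: True, p: True}
  {e: True, p: True, o: False}
  {o: True, p: False, e: False}


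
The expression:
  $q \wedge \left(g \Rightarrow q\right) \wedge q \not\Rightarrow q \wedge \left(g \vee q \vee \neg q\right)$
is never true.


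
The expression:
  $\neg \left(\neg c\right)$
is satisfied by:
  {c: True}


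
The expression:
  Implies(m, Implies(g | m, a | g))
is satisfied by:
  {a: True, g: True, m: False}
  {a: True, m: False, g: False}
  {g: True, m: False, a: False}
  {g: False, m: False, a: False}
  {a: True, g: True, m: True}
  {a: True, m: True, g: False}
  {g: True, m: True, a: False}


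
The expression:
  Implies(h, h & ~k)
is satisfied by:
  {h: False, k: False}
  {k: True, h: False}
  {h: True, k: False}


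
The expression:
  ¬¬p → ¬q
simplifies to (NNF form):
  ¬p ∨ ¬q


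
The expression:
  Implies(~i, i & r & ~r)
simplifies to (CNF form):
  i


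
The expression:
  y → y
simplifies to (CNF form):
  True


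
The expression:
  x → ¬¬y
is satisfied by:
  {y: True, x: False}
  {x: False, y: False}
  {x: True, y: True}


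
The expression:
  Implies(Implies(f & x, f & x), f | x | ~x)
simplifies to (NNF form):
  True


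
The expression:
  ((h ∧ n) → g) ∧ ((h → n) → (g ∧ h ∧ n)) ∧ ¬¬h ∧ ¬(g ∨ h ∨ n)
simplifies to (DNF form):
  False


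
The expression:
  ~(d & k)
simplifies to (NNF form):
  ~d | ~k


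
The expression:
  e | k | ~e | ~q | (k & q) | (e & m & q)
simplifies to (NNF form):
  True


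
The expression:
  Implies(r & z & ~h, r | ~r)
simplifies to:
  True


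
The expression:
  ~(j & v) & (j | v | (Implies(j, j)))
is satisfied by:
  {v: False, j: False}
  {j: True, v: False}
  {v: True, j: False}


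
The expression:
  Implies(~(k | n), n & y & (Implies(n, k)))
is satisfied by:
  {n: True, k: True}
  {n: True, k: False}
  {k: True, n: False}


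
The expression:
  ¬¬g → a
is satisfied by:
  {a: True, g: False}
  {g: False, a: False}
  {g: True, a: True}


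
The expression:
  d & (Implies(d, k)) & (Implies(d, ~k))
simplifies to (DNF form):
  False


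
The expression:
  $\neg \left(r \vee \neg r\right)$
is never true.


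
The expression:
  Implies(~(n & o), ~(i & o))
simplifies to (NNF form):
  n | ~i | ~o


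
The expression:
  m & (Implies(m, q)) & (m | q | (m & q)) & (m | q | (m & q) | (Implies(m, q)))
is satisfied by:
  {m: True, q: True}


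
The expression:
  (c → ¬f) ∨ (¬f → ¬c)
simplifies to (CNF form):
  True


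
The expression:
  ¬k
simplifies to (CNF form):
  ¬k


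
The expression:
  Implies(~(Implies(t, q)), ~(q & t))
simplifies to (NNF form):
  True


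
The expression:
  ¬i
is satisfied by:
  {i: False}


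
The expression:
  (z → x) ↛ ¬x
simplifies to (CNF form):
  x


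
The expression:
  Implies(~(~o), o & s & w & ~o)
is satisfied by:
  {o: False}


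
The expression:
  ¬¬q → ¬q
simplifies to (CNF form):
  ¬q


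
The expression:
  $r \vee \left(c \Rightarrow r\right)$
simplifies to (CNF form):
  $r \vee \neg c$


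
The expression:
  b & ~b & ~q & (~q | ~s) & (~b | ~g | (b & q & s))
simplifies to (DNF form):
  False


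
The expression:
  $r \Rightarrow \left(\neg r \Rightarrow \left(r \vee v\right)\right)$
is always true.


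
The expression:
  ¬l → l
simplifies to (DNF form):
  l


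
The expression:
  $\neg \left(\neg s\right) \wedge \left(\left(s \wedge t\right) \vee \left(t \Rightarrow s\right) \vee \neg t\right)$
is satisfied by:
  {s: True}


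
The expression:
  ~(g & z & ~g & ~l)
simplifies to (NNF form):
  True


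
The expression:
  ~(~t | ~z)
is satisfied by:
  {t: True, z: True}


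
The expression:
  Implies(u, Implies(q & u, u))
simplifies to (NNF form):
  True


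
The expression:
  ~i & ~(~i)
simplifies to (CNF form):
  False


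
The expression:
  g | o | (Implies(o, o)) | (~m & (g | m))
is always true.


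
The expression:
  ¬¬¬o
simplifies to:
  ¬o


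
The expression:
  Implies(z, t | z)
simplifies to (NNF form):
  True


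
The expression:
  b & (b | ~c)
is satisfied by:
  {b: True}


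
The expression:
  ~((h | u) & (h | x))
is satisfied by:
  {u: False, h: False, x: False}
  {x: True, u: False, h: False}
  {u: True, x: False, h: False}


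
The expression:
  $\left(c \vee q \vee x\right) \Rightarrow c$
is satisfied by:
  {c: True, x: False, q: False}
  {c: True, q: True, x: False}
  {c: True, x: True, q: False}
  {c: True, q: True, x: True}
  {q: False, x: False, c: False}


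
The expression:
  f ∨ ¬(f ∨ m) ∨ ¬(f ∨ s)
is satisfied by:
  {f: True, s: False, m: False}
  {s: False, m: False, f: False}
  {f: True, m: True, s: False}
  {m: True, s: False, f: False}
  {f: True, s: True, m: False}
  {s: True, f: False, m: False}
  {f: True, m: True, s: True}


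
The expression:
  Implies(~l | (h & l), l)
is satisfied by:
  {l: True}


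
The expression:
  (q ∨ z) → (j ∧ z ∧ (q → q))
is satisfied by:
  {j: True, q: False, z: False}
  {q: False, z: False, j: False}
  {z: True, j: True, q: False}
  {z: True, j: True, q: True}


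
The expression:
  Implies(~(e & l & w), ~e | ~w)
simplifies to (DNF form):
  l | ~e | ~w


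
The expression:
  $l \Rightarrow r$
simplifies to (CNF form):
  $r \vee \neg l$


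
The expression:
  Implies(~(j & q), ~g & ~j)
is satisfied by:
  {q: True, j: False, g: False}
  {j: False, g: False, q: False}
  {q: True, j: True, g: False}
  {q: True, g: True, j: True}


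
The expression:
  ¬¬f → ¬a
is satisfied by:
  {a: False, f: False}
  {f: True, a: False}
  {a: True, f: False}


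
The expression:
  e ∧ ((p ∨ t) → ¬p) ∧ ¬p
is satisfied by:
  {e: True, p: False}


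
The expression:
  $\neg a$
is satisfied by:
  {a: False}


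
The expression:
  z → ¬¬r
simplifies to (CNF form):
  r ∨ ¬z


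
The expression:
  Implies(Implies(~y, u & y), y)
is always true.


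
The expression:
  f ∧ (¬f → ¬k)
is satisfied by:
  {f: True}


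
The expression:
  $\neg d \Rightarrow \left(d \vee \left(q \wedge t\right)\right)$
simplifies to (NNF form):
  $d \vee \left(q \wedge t\right)$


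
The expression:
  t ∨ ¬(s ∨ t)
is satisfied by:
  {t: True, s: False}
  {s: False, t: False}
  {s: True, t: True}


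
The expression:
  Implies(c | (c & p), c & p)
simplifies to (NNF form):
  p | ~c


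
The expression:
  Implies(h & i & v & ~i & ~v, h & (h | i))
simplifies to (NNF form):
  True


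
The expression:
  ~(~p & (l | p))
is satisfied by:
  {p: True, l: False}
  {l: False, p: False}
  {l: True, p: True}


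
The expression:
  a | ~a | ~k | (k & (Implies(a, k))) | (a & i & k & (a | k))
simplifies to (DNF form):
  True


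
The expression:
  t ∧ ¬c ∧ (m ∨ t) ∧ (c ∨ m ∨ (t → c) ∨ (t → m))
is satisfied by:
  {t: True, m: True, c: False}


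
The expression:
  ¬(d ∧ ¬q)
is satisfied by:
  {q: True, d: False}
  {d: False, q: False}
  {d: True, q: True}


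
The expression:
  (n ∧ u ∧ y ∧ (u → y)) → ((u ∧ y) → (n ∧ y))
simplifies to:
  True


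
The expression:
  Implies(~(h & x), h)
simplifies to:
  h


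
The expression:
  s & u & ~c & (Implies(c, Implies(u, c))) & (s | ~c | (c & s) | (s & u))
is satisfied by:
  {u: True, s: True, c: False}


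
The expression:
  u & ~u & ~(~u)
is never true.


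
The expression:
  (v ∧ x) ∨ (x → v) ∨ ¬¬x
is always true.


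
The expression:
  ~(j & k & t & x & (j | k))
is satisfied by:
  {k: False, t: False, x: False, j: False}
  {j: True, k: False, t: False, x: False}
  {x: True, k: False, t: False, j: False}
  {j: True, x: True, k: False, t: False}
  {t: True, j: False, k: False, x: False}
  {j: True, t: True, k: False, x: False}
  {x: True, t: True, j: False, k: False}
  {j: True, x: True, t: True, k: False}
  {k: True, x: False, t: False, j: False}
  {j: True, k: True, x: False, t: False}
  {x: True, k: True, j: False, t: False}
  {j: True, x: True, k: True, t: False}
  {t: True, k: True, x: False, j: False}
  {j: True, t: True, k: True, x: False}
  {x: True, t: True, k: True, j: False}


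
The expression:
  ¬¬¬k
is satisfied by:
  {k: False}


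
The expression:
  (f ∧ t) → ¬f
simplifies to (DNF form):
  ¬f ∨ ¬t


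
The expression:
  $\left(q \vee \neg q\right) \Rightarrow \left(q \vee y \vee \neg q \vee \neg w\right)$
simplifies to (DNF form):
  $\text{True}$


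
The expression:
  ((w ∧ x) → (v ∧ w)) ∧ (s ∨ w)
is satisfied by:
  {w: True, s: True, v: True, x: False}
  {w: True, s: True, v: False, x: False}
  {w: True, v: True, s: False, x: False}
  {w: True, v: False, s: False, x: False}
  {w: True, x: True, s: True, v: True}
  {w: True, x: True, s: False, v: True}
  {s: True, v: True, w: False, x: False}
  {s: True, w: False, v: False, x: False}
  {x: True, s: True, v: True, w: False}
  {x: True, s: True, w: False, v: False}


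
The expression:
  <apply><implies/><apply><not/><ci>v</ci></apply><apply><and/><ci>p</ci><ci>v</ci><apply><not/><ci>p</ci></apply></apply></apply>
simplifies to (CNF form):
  <ci>v</ci>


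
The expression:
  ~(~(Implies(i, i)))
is always true.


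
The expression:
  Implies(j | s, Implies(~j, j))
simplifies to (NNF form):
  j | ~s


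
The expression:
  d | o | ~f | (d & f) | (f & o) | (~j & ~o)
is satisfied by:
  {d: True, o: True, j: False, f: False}
  {d: True, o: False, j: False, f: False}
  {o: True, f: False, d: False, j: False}
  {f: False, o: False, d: False, j: False}
  {f: True, d: True, o: True, j: False}
  {f: True, d: True, o: False, j: False}
  {f: True, o: True, d: False, j: False}
  {f: True, o: False, d: False, j: False}
  {j: True, d: True, o: True, f: False}
  {j: True, d: True, o: False, f: False}
  {j: True, o: True, d: False, f: False}
  {j: True, o: False, d: False, f: False}
  {f: True, j: True, d: True, o: True}
  {f: True, j: True, d: True, o: False}
  {f: True, j: True, o: True, d: False}


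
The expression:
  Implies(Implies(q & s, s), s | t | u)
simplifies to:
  s | t | u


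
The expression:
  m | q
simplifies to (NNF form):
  m | q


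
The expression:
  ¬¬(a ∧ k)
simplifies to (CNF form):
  a ∧ k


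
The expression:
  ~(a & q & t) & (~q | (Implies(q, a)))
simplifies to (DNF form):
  ~q | (a & ~t)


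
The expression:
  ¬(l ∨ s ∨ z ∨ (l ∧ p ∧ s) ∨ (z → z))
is never true.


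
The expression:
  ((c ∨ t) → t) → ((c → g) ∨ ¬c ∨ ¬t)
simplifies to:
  g ∨ ¬c ∨ ¬t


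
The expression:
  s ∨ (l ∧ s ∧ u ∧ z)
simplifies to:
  s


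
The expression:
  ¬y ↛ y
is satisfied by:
  {y: False}


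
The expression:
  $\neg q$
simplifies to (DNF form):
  $\neg q$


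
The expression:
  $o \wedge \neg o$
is never true.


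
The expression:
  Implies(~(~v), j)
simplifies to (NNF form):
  j | ~v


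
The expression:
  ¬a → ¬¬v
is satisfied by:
  {a: True, v: True}
  {a: True, v: False}
  {v: True, a: False}


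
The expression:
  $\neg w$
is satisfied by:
  {w: False}


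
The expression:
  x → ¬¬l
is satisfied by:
  {l: True, x: False}
  {x: False, l: False}
  {x: True, l: True}


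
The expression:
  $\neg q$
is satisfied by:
  {q: False}


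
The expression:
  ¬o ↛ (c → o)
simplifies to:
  c ∧ ¬o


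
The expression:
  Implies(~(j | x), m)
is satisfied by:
  {x: True, m: True, j: True}
  {x: True, m: True, j: False}
  {x: True, j: True, m: False}
  {x: True, j: False, m: False}
  {m: True, j: True, x: False}
  {m: True, j: False, x: False}
  {j: True, m: False, x: False}


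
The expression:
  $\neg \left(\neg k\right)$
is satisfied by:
  {k: True}


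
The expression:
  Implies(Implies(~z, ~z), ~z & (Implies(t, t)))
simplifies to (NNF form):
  ~z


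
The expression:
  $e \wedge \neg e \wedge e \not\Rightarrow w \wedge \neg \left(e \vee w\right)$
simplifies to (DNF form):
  $\text{False}$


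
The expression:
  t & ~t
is never true.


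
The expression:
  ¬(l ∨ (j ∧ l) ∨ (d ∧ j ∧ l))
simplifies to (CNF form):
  ¬l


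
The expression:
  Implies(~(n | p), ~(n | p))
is always true.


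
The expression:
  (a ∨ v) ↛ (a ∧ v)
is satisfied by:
  {a: True, v: False}
  {v: True, a: False}


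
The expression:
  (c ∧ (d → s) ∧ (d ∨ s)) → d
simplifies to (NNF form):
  d ∨ ¬c ∨ ¬s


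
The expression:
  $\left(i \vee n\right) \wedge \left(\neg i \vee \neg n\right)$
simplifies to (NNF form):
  $\left(i \wedge \neg n\right) \vee \left(n \wedge \neg i\right)$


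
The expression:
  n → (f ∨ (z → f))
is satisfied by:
  {f: True, z: False, n: False}
  {f: False, z: False, n: False}
  {n: True, f: True, z: False}
  {n: True, f: False, z: False}
  {z: True, f: True, n: False}
  {z: True, f: False, n: False}
  {z: True, n: True, f: True}


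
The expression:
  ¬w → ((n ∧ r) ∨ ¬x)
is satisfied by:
  {n: True, w: True, r: True, x: False}
  {n: True, w: True, r: False, x: False}
  {w: True, r: True, n: False, x: False}
  {w: True, n: False, r: False, x: False}
  {n: True, r: True, w: False, x: False}
  {n: True, r: False, w: False, x: False}
  {r: True, n: False, w: False, x: False}
  {n: False, r: False, w: False, x: False}
  {n: True, x: True, w: True, r: True}
  {n: True, x: True, w: True, r: False}
  {x: True, w: True, r: True, n: False}
  {x: True, w: True, r: False, n: False}
  {x: True, n: True, r: True, w: False}


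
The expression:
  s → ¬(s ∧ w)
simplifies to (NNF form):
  ¬s ∨ ¬w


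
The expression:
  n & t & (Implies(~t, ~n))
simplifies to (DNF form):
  n & t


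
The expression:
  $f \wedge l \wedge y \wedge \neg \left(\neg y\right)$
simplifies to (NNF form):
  $f \wedge l \wedge y$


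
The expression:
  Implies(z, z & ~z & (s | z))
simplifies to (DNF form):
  ~z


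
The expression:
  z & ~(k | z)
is never true.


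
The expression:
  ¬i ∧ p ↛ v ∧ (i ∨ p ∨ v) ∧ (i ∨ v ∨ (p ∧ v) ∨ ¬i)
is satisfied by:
  {p: True, v: False, i: False}


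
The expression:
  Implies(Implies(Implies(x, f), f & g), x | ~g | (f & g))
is always true.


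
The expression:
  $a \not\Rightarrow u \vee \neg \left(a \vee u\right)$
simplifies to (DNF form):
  $\neg u$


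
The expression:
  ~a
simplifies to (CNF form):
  ~a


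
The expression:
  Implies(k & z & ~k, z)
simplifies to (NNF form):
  True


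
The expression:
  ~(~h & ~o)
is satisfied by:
  {o: True, h: True}
  {o: True, h: False}
  {h: True, o: False}


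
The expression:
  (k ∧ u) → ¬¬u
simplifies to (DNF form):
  True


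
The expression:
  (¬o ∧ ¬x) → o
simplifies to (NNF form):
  o ∨ x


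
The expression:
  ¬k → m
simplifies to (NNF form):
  k ∨ m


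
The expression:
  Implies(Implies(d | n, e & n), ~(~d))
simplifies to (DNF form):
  d | (n & ~e)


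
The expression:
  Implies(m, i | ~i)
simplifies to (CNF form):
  True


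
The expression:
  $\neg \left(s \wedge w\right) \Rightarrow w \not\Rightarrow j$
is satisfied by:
  {s: True, w: True, j: False}
  {w: True, j: False, s: False}
  {j: True, s: True, w: True}


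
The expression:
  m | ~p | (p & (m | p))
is always true.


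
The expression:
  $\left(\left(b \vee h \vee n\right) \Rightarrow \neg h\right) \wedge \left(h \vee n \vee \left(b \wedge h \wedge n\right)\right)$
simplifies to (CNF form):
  $n \wedge \neg h$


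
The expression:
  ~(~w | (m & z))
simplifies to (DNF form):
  (w & ~m) | (w & ~z)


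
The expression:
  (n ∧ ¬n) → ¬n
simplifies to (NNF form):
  True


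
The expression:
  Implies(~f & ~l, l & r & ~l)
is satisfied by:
  {l: True, f: True}
  {l: True, f: False}
  {f: True, l: False}


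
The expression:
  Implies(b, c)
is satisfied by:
  {c: True, b: False}
  {b: False, c: False}
  {b: True, c: True}


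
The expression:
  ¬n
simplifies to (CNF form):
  ¬n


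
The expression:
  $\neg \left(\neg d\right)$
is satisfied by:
  {d: True}


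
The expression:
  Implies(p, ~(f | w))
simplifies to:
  ~p | (~f & ~w)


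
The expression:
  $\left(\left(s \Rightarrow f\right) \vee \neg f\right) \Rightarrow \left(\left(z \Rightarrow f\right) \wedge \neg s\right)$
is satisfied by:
  {f: True, s: False, z: False}
  {f: False, s: False, z: False}
  {z: True, f: True, s: False}


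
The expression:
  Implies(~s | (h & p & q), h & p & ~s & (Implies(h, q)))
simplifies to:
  (s & ~h) | (s & ~p) | (s & ~q) | (h & p & q & ~s)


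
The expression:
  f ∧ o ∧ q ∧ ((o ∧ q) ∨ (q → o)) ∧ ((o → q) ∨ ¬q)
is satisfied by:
  {f: True, o: True, q: True}


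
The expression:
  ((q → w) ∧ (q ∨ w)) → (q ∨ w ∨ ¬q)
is always true.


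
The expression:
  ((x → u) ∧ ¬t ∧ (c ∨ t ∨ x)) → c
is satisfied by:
  {t: True, c: True, u: False, x: False}
  {t: True, u: False, c: False, x: False}
  {c: True, t: False, u: False, x: False}
  {t: False, u: False, c: False, x: False}
  {x: True, t: True, c: True, u: False}
  {x: True, t: True, u: False, c: False}
  {x: True, c: True, t: False, u: False}
  {x: True, t: False, u: False, c: False}
  {t: True, u: True, c: True, x: False}
  {t: True, u: True, x: False, c: False}
  {u: True, c: True, x: False, t: False}
  {u: True, x: False, c: False, t: False}
  {t: True, u: True, x: True, c: True}
  {t: True, u: True, x: True, c: False}
  {u: True, x: True, c: True, t: False}


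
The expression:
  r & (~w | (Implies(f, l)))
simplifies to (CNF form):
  r & (l | ~f | ~w)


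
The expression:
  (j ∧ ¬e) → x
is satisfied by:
  {x: True, e: True, j: False}
  {x: True, e: False, j: False}
  {e: True, x: False, j: False}
  {x: False, e: False, j: False}
  {j: True, x: True, e: True}
  {j: True, x: True, e: False}
  {j: True, e: True, x: False}


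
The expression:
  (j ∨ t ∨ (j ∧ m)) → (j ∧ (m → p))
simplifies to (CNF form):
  (j ∨ ¬j) ∧ (j ∨ ¬t) ∧ (j ∨ p ∨ ¬j) ∧ (j ∨ p ∨ ¬t) ∧ (j ∨ ¬j ∨ ¬m) ∧ (j ∨ ¬m ∨ ¬t) ∧ (p ∨ ¬j ∨ ¬m) ∧ (p ∨ ¬m ∨ ¬t)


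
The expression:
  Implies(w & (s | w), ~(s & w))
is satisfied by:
  {s: False, w: False}
  {w: True, s: False}
  {s: True, w: False}


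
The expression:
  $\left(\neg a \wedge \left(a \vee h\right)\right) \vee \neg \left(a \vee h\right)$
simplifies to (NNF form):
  $\neg a$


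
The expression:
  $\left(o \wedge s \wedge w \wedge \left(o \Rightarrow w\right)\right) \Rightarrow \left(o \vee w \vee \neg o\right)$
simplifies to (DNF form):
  $\text{True}$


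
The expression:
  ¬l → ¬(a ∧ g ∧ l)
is always true.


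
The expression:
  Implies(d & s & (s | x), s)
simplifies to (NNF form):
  True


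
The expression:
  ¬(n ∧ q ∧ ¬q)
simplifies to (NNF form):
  True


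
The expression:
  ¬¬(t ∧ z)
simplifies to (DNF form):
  t ∧ z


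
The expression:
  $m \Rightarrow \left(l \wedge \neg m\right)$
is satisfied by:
  {m: False}


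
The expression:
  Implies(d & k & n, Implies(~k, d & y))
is always true.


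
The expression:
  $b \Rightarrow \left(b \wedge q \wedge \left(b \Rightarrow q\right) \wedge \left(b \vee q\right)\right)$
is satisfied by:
  {q: True, b: False}
  {b: False, q: False}
  {b: True, q: True}


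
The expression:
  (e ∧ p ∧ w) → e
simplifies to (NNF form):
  True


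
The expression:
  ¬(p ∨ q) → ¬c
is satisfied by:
  {p: True, q: True, c: False}
  {p: True, c: False, q: False}
  {q: True, c: False, p: False}
  {q: False, c: False, p: False}
  {p: True, q: True, c: True}
  {p: True, c: True, q: False}
  {q: True, c: True, p: False}


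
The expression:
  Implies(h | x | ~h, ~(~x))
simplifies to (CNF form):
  x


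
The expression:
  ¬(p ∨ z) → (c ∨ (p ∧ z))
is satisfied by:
  {z: True, c: True, p: True}
  {z: True, c: True, p: False}
  {z: True, p: True, c: False}
  {z: True, p: False, c: False}
  {c: True, p: True, z: False}
  {c: True, p: False, z: False}
  {p: True, c: False, z: False}


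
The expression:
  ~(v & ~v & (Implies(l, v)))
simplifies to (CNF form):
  True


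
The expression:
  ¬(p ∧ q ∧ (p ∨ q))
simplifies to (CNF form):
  ¬p ∨ ¬q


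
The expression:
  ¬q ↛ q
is always true.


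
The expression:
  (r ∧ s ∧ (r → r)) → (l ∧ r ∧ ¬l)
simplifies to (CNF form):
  ¬r ∨ ¬s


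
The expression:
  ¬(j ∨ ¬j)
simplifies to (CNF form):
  False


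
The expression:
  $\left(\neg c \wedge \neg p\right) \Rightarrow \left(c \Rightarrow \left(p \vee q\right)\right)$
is always true.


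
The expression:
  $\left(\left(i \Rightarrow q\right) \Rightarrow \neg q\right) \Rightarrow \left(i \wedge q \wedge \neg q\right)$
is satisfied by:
  {q: True}


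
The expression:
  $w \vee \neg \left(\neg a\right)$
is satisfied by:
  {a: True, w: True}
  {a: True, w: False}
  {w: True, a: False}


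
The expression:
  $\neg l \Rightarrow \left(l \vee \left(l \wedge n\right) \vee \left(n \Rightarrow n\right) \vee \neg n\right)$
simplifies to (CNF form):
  $\text{True}$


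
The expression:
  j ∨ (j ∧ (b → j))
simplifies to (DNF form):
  j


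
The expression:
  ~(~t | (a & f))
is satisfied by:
  {t: True, a: False, f: False}
  {t: True, f: True, a: False}
  {t: True, a: True, f: False}


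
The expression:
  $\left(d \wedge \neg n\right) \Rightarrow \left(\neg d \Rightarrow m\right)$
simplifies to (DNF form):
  $\text{True}$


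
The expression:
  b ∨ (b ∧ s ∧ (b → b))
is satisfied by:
  {b: True}


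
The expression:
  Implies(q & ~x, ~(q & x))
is always true.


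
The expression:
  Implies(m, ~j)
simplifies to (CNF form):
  ~j | ~m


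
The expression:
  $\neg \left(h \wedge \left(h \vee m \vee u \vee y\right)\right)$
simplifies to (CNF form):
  $\neg h$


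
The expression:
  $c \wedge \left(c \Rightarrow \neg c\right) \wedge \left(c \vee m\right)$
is never true.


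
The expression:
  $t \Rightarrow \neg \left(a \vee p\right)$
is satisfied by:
  {p: False, t: False, a: False}
  {a: True, p: False, t: False}
  {p: True, a: False, t: False}
  {a: True, p: True, t: False}
  {t: True, a: False, p: False}


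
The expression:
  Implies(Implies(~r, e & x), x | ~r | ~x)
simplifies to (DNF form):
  True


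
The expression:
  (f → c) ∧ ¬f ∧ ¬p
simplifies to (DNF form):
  ¬f ∧ ¬p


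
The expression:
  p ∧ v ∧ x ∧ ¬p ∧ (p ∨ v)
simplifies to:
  False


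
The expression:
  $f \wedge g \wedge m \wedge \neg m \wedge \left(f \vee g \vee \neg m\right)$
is never true.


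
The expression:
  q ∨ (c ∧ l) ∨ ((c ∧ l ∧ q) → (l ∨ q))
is always true.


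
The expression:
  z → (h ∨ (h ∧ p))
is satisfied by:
  {h: True, z: False}
  {z: False, h: False}
  {z: True, h: True}


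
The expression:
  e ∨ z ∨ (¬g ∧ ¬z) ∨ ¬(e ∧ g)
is always true.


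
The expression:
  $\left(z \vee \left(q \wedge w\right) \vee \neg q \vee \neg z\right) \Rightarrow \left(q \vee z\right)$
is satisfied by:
  {q: True, z: True}
  {q: True, z: False}
  {z: True, q: False}


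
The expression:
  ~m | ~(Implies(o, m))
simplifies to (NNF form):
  ~m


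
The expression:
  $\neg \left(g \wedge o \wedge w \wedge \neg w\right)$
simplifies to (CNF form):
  $\text{True}$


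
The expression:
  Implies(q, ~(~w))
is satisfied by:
  {w: True, q: False}
  {q: False, w: False}
  {q: True, w: True}


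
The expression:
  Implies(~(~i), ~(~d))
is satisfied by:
  {d: True, i: False}
  {i: False, d: False}
  {i: True, d: True}


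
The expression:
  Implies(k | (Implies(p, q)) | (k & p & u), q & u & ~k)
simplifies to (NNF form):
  ~k & (p | q) & (u | ~q)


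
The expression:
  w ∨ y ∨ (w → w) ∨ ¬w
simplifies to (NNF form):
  True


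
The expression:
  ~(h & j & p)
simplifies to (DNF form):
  ~h | ~j | ~p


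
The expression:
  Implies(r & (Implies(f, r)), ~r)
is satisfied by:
  {r: False}


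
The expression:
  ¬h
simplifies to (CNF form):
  ¬h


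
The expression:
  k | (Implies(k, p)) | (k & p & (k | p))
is always true.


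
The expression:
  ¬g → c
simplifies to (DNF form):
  c ∨ g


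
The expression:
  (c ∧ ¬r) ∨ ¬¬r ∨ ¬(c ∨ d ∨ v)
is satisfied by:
  {r: True, c: True, v: False, d: False}
  {r: True, d: True, c: True, v: False}
  {r: True, c: True, v: True, d: False}
  {r: True, d: True, c: True, v: True}
  {r: True, v: False, c: False, d: False}
  {r: True, d: True, v: False, c: False}
  {r: True, v: True, c: False, d: False}
  {r: True, d: True, v: True, c: False}
  {c: True, d: False, v: False, r: False}
  {d: True, c: True, v: False, r: False}
  {c: True, v: True, d: False, r: False}
  {d: True, c: True, v: True, r: False}
  {d: False, v: False, c: False, r: False}


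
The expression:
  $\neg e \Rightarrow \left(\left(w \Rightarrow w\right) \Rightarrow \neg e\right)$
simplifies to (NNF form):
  $\text{True}$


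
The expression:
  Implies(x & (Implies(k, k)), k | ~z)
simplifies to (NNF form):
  k | ~x | ~z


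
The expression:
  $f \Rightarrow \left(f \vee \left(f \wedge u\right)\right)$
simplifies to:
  $\text{True}$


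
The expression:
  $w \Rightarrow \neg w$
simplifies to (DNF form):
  $\neg w$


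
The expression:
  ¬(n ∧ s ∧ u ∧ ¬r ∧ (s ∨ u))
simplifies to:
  r ∨ ¬n ∨ ¬s ∨ ¬u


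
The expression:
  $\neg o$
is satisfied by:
  {o: False}


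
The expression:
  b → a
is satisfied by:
  {a: True, b: False}
  {b: False, a: False}
  {b: True, a: True}


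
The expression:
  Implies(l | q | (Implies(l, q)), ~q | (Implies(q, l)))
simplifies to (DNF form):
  l | ~q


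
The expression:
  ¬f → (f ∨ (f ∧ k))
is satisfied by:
  {f: True}


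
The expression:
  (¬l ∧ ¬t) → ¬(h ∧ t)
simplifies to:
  True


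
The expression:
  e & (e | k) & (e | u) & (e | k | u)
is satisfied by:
  {e: True}


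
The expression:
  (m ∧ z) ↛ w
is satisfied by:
  {z: True, m: True, w: False}


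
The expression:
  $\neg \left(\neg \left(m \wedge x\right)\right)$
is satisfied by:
  {m: True, x: True}


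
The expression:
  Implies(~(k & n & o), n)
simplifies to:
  n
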